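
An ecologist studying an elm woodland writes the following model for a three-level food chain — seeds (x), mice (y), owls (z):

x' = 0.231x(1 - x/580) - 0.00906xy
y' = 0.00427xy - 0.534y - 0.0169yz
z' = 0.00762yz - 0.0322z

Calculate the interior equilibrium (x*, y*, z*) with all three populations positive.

x* ≈ 484, y* ≈ 4.23, z* ≈ 90.7

From dz/dt = 0: 0.00762y* = 0.0322, so y* = 4.23.
From dx/dt = 0: 0.231(1 - x*/580) = 0.00906·4.23, giving x* = 580·(1 - 0.166) = 484.
From dy/dt = 0: 0.00427·484 - 0.534 = 0.0169z*, so z* = 1.53/0.0169 = 90.7.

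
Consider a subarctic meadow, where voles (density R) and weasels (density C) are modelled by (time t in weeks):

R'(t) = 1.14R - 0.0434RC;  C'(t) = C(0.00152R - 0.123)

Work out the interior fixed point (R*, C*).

Set dC/dt = 0 with C > 0: 0.00152R - 0.123 = 0, so R* = 0.123/0.00152 = 80.9.
Set dR/dt = 0 with R > 0: 1.14 - 0.0434C = 0, so C* = 1.14/0.0434 = 26.3.

R* ≈ 80.9, C* ≈ 26.3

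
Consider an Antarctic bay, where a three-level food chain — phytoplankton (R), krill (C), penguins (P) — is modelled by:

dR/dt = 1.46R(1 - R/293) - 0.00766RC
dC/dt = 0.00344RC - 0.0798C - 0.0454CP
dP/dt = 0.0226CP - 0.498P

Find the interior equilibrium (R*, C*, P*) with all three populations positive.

R* ≈ 259, C* ≈ 22, P* ≈ 17.9

From dP/dt = 0: 0.0226C* = 0.498, so C* = 22.
From dR/dt = 0: 1.46(1 - R*/293) = 0.00766·22, giving R* = 293·(1 - 0.116) = 259.
From dC/dt = 0: 0.00344·259 - 0.0798 = 0.0454P*, so P* = 0.812/0.0454 = 17.9.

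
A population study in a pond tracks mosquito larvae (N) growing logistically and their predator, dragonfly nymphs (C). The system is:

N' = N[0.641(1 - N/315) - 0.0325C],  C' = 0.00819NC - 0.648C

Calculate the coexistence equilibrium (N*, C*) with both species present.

From dC/dt = 0 with C > 0: 0.00819N* = 0.648, so N* = 79.1.
Substitute into dN/dt = 0: 0.641(1 - 79.1/315) = 0.0325C*.
The bracket is 0.749, giving C* = 0.48/0.0325 = 14.8.

N* ≈ 79.1, C* ≈ 14.8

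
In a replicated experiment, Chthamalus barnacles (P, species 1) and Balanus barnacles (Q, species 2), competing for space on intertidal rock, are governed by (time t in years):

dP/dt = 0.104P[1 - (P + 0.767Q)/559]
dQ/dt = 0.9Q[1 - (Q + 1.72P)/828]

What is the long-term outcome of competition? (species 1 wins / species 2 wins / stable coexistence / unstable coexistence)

Compare the nullcline intercepts: K1/α12 = 559/0.767 = 729 < K2 = 828; K2/α21 = 828/1.72 = 481 < K1 = 559.
Since both are reversed, neither can invade when rare; the interior point is a saddle.

unstable coexistence (outcome depends on initial conditions)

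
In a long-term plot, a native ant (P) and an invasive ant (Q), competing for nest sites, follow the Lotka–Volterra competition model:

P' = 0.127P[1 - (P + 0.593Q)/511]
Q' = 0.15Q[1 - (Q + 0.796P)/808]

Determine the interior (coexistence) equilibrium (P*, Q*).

P* ≈ 60.3, Q* ≈ 760

Setting both brackets to zero gives the nullclines P + 0.593Q = 511 and 0.796P + Q = 808.
Substituting Q = 808 - 0.796P into the first: P(1 - 0.593·0.796) = 511 - 0.593·808.
So P* = 31.9/0.528 = 60.3, and then Q* = 808 - 0.796·60.3 = 760.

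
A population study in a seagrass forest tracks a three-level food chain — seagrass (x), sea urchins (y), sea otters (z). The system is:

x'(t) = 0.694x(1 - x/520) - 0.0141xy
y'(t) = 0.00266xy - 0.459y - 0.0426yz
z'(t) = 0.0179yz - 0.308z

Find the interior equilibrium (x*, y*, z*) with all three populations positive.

From dz/dt = 0: 0.0179y* = 0.308, so y* = 17.2.
From dx/dt = 0: 0.694(1 - x*/520) = 0.0141·17.2, giving x* = 520·(1 - 0.35) = 338.
From dy/dt = 0: 0.00266·338 - 0.459 = 0.0426z*, so z* = 0.441/0.0426 = 10.3.

x* ≈ 338, y* ≈ 17.2, z* ≈ 10.3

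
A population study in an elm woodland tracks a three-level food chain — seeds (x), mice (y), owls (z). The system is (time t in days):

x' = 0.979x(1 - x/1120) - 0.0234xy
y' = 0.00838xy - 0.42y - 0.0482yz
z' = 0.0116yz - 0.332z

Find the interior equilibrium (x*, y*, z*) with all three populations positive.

x* ≈ 354, y* ≈ 28.6, z* ≈ 52.8

From dz/dt = 0: 0.0116y* = 0.332, so y* = 28.6.
From dx/dt = 0: 0.979(1 - x*/1120) = 0.0234·28.6, giving x* = 1120·(1 - 0.684) = 354.
From dy/dt = 0: 0.00838·354 - 0.42 = 0.0482z*, so z* = 2.55/0.0482 = 52.8.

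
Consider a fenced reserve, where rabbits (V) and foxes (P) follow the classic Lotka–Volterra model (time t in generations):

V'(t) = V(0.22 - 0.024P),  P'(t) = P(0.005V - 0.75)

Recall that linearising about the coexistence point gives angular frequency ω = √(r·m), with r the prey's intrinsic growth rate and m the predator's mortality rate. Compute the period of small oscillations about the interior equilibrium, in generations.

Here r = 0.22 and m = 0.75, so r·m = 0.165.
ω = √0.165 = 0.406 per generation, hence T = 2π/ω ≈ 15.5 generations.

T ≈ 15.5 generations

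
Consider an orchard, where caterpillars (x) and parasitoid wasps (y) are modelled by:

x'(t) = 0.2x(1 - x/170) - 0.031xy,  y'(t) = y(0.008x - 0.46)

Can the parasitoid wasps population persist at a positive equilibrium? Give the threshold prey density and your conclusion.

The predator equation gives dy/dt > 0 only when x > 0.46/0.008 = 57.5.
Without the predator, x → K = 170. Since 170 > 57.5, the predator can invade and persist.

Threshold x = 57.5; K > 57.5, so yes, the predator persists.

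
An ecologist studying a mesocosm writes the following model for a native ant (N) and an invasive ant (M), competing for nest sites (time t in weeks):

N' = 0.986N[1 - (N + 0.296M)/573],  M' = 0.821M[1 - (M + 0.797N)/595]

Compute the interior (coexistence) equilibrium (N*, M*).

N* ≈ 519, M* ≈ 181

Setting both brackets to zero gives the nullclines N + 0.296M = 573 and 0.797N + M = 595.
Substituting M = 595 - 0.797N into the first: N(1 - 0.296·0.797) = 573 - 0.296·595.
So N* = 397/0.764 = 519, and then M* = 595 - 0.797·519 = 181.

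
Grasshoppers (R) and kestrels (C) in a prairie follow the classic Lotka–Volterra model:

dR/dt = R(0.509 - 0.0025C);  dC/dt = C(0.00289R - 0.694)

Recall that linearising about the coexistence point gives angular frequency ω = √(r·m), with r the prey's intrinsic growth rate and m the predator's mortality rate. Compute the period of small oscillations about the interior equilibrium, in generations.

Here r = 0.509 and m = 0.694, so r·m = 0.353.
ω = √0.353 = 0.594 per generation, hence T = 2π/ω ≈ 10.6 generations.

T ≈ 10.6 generations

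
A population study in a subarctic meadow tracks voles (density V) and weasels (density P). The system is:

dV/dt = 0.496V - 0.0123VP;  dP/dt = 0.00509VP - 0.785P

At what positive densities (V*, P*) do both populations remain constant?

Set dP/dt = 0 with P > 0: 0.00509V - 0.785 = 0, so V* = 0.785/0.00509 = 154.
Set dV/dt = 0 with V > 0: 0.496 - 0.0123P = 0, so P* = 0.496/0.0123 = 40.3.

V* ≈ 154, P* ≈ 40.3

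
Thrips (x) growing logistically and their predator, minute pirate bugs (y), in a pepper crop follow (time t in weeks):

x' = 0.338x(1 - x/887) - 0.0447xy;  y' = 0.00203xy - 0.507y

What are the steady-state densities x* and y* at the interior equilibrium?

From dy/dt = 0 with y > 0: 0.00203x* = 0.507, so x* = 250.
Substitute into dx/dt = 0: 0.338(1 - 250/887) = 0.0447y*.
The bracket is 0.718, giving y* = 0.243/0.0447 = 5.43.

x* ≈ 250, y* ≈ 5.43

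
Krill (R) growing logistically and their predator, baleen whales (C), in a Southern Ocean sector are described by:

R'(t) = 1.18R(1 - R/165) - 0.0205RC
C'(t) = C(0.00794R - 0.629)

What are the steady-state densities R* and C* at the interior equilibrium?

From dC/dt = 0 with C > 0: 0.00794R* = 0.629, so R* = 79.2.
Substitute into dR/dt = 0: 1.18(1 - 79.2/165) = 0.0205C*.
The bracket is 0.52, giving C* = 0.613/0.0205 = 29.9.

R* ≈ 79.2, C* ≈ 29.9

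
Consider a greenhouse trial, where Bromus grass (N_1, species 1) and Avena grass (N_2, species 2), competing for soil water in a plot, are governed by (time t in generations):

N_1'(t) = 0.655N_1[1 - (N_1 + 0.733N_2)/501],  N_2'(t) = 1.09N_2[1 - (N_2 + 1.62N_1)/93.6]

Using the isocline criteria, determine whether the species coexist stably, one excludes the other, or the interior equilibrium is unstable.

Compare the nullcline intercepts: K1/α12 = 501/0.733 = 683 > K2 = 93.6; K2/α21 = 93.6/1.62 = 57.8 < K1 = 501.
Since the inequalities point opposite ways, species 1 can invade but species 2 cannot.

species 1 excludes species 2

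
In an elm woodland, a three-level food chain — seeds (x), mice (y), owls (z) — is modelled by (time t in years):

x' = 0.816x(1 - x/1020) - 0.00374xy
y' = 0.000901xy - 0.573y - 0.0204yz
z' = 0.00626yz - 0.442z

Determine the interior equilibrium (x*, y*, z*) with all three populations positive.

x* ≈ 690, y* ≈ 70.6, z* ≈ 2.38

From dz/dt = 0: 0.00626y* = 0.442, so y* = 70.6.
From dx/dt = 0: 0.816(1 - x*/1020) = 0.00374·70.6, giving x* = 1020·(1 - 0.324) = 690.
From dy/dt = 0: 0.000901·690 - 0.573 = 0.0204z*, so z* = 0.0486/0.0204 = 2.38.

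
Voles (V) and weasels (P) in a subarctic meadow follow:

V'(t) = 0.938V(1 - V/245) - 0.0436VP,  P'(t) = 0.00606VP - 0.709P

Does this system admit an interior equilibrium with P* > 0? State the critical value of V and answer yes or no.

Threshold V = 117; K > 117, so yes, the predator persists.

The predator equation gives dP/dt > 0 only when V > 0.709/0.00606 = 117.
Without the predator, V → K = 245. Since 245 > 117, the predator can invade and persist.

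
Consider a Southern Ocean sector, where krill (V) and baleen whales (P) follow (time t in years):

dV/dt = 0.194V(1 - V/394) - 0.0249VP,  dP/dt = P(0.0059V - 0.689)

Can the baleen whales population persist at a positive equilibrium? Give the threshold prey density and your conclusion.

Threshold V = 117; K > 117, so yes, the predator persists.

The predator equation gives dP/dt > 0 only when V > 0.689/0.0059 = 117.
Without the predator, V → K = 394. Since 394 > 117, the predator can invade and persist.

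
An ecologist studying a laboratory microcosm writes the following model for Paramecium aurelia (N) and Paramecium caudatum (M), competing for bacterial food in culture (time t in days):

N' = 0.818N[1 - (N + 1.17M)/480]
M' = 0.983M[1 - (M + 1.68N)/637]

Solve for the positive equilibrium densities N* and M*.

Setting both brackets to zero gives the nullclines N + 1.17M = 480 and 1.68N + M = 637.
Substituting M = 637 - 1.68N into the first: N(1 - 1.17·1.68) = 480 - 1.17·637.
So N* = -265/-0.966 = 275, and then M* = 637 - 1.68·275 = 175.

N* ≈ 275, M* ≈ 175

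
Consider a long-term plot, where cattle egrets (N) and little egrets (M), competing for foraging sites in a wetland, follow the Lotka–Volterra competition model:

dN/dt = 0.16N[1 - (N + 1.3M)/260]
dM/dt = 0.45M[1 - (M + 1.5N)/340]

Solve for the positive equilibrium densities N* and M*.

Setting both brackets to zero gives the nullclines N + 1.3M = 260 and 1.5N + M = 340.
Substituting M = 340 - 1.5N into the first: N(1 - 1.3·1.5) = 260 - 1.3·340.
So N* = -182/-0.95 = 192, and then M* = 340 - 1.5·192 = 52.6.

N* ≈ 192, M* ≈ 52.6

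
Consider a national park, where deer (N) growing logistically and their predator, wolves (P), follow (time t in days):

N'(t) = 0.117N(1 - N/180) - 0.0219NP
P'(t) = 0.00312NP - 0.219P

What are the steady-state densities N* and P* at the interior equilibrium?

From dP/dt = 0 with P > 0: 0.00312N* = 0.219, so N* = 70.2.
Substitute into dN/dt = 0: 0.117(1 - 70.2/180) = 0.0219P*.
The bracket is 0.61, giving P* = 0.0714/0.0219 = 3.26.

N* ≈ 70.2, P* ≈ 3.26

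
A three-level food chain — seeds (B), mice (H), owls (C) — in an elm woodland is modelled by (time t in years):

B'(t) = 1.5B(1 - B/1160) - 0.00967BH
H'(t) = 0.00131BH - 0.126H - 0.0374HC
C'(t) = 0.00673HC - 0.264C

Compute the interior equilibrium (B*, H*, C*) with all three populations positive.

B* ≈ 867, H* ≈ 39.2, C* ≈ 27

From dC/dt = 0: 0.00673H* = 0.264, so H* = 39.2.
From dB/dt = 0: 1.5(1 - B*/1160) = 0.00967·39.2, giving B* = 1160·(1 - 0.253) = 867.
From dH/dt = 0: 0.00131·867 - 0.126 = 0.0374C*, so C* = 1.01/0.0374 = 27.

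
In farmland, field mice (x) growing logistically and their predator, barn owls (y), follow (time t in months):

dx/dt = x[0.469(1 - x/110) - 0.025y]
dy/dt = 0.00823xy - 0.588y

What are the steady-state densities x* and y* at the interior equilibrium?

x* ≈ 71.4, y* ≈ 6.58

From dy/dt = 0 with y > 0: 0.00823x* = 0.588, so x* = 71.4.
Substitute into dx/dt = 0: 0.469(1 - 71.4/110) = 0.025y*.
The bracket is 0.35, giving y* = 0.164/0.025 = 6.58.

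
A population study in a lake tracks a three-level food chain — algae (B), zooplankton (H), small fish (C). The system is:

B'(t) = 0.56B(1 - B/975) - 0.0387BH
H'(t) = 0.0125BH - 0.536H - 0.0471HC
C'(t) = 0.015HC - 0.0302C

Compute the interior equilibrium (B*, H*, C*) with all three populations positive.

From dC/dt = 0: 0.015H* = 0.0302, so H* = 2.01.
From dB/dt = 0: 0.56(1 - B*/975) = 0.0387·2.01, giving B* = 975·(1 - 0.139) = 839.
From dH/dt = 0: 0.0125·839 - 0.536 = 0.0471C*, so C* = 9.96/0.0471 = 211.

B* ≈ 839, H* ≈ 2.01, C* ≈ 211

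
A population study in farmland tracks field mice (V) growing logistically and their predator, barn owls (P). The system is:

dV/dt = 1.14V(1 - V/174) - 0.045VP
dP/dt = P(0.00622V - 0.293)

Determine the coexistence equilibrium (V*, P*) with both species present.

From dP/dt = 0 with P > 0: 0.00622V* = 0.293, so V* = 47.1.
Substitute into dV/dt = 0: 1.14(1 - 47.1/174) = 0.045P*.
The bracket is 0.729, giving P* = 0.831/0.045 = 18.5.

V* ≈ 47.1, P* ≈ 18.5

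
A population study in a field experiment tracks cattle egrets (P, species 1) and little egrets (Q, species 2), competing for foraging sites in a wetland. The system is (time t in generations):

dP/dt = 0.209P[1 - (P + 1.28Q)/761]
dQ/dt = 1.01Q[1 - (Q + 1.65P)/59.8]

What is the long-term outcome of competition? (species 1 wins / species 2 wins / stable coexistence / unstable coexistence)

species 1 excludes species 2

Compare the nullcline intercepts: K1/α12 = 761/1.28 = 595 > K2 = 59.8; K2/α21 = 59.8/1.65 = 36.2 < K1 = 761.
Since the inequalities point opposite ways, species 1 can invade but species 2 cannot.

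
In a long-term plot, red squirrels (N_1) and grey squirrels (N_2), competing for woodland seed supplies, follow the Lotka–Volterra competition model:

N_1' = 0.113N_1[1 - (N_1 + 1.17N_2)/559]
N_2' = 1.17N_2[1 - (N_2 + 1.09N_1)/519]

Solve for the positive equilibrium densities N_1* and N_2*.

Setting both brackets to zero gives the nullclines N_1 + 1.17N_2 = 559 and 1.09N_1 + N_2 = 519.
Substituting N_2 = 519 - 1.09N_1 into the first: N_1(1 - 1.17·1.09) = 559 - 1.17·519.
So N_1* = -48.2/-0.275 = 175, and then N_2* = 519 - 1.09·175 = 328.

N_1* ≈ 175, N_2* ≈ 328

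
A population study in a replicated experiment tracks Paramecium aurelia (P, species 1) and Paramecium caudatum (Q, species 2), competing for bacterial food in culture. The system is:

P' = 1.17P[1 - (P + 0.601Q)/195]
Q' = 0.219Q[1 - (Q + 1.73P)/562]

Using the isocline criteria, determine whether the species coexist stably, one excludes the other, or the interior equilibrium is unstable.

Compare the nullcline intercepts: K1/α12 = 195/0.601 = 324 < K2 = 562; K2/α21 = 562/1.73 = 325 > K1 = 195.
Since the inequalities point opposite ways, species 2 can invade but species 1 cannot.

species 2 excludes species 1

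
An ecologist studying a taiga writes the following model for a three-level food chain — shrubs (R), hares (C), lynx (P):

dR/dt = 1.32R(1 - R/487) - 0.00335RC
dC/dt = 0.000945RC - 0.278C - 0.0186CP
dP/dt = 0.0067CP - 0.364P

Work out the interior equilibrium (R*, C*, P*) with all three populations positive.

From dP/dt = 0: 0.0067C* = 0.364, so C* = 54.3.
From dR/dt = 0: 1.32(1 - R*/487) = 0.00335·54.3, giving R* = 487·(1 - 0.138) = 420.
From dC/dt = 0: 0.000945·420 - 0.278 = 0.0186P*, so P* = 0.119/0.0186 = 6.39.

R* ≈ 420, C* ≈ 54.3, P* ≈ 6.39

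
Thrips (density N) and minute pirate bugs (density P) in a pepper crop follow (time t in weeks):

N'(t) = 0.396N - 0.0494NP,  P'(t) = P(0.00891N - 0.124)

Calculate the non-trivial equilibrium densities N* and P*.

Set dP/dt = 0 with P > 0: 0.00891N - 0.124 = 0, so N* = 0.124/0.00891 = 13.9.
Set dN/dt = 0 with N > 0: 0.396 - 0.0494P = 0, so P* = 0.396/0.0494 = 8.02.

N* ≈ 13.9, P* ≈ 8.02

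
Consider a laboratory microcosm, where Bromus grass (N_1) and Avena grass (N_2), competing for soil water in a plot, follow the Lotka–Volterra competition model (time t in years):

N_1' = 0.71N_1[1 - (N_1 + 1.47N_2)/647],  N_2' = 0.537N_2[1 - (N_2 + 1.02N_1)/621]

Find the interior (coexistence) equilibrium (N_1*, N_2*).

Setting both brackets to zero gives the nullclines N_1 + 1.47N_2 = 647 and 1.02N_1 + N_2 = 621.
Substituting N_2 = 621 - 1.02N_1 into the first: N_1(1 - 1.47·1.02) = 647 - 1.47·621.
So N_1* = -266/-0.499 = 532, and then N_2* = 621 - 1.02·532 = 78.

N_1* ≈ 532, N_2* ≈ 78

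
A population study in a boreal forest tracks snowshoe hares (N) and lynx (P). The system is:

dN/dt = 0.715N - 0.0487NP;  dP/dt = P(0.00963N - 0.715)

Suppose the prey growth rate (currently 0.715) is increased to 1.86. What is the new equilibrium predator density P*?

P* ≈ 38.2

At the interior fixed point, setting dN/dt = 0 with N > 0 fixes P* = (prey growth rate)/(NP coefficient) — independent of the other coefficients.
With the change, P* = 1.86/0.0487 = 38.2; it rises from 14.7.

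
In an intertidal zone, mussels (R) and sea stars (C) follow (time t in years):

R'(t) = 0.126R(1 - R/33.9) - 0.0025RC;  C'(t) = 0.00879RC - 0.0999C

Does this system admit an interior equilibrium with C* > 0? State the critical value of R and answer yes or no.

The predator equation gives dC/dt > 0 only when R > 0.0999/0.00879 = 11.4.
Without the predator, R → K = 33.9. Since 33.9 > 11.4, the predator can invade and persist.

Threshold R = 11.4; K > 11.4, so yes, the predator persists.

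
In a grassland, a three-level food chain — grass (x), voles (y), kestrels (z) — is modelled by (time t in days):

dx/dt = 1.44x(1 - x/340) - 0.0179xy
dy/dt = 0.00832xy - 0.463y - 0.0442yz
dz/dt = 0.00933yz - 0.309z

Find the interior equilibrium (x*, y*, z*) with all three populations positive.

From dz/dt = 0: 0.00933y* = 0.309, so y* = 33.1.
From dx/dt = 0: 1.44(1 - x*/340) = 0.0179·33.1, giving x* = 340·(1 - 0.412) = 200.
From dy/dt = 0: 0.00832·200 - 0.463 = 0.0442z*, so z* = 1.2/0.0442 = 27.2.

x* ≈ 200, y* ≈ 33.1, z* ≈ 27.2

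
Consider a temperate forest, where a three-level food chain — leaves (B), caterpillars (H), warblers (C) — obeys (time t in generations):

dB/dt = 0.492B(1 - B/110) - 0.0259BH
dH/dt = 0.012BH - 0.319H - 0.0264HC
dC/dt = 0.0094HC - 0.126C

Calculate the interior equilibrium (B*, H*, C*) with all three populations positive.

B* ≈ 32.4, H* ≈ 13.4, C* ≈ 2.64

From dC/dt = 0: 0.0094H* = 0.126, so H* = 13.4.
From dB/dt = 0: 0.492(1 - B*/110) = 0.0259·13.4, giving B* = 110·(1 - 0.706) = 32.4.
From dH/dt = 0: 0.012·32.4 - 0.319 = 0.0264C*, so C* = 0.0696/0.0264 = 2.64.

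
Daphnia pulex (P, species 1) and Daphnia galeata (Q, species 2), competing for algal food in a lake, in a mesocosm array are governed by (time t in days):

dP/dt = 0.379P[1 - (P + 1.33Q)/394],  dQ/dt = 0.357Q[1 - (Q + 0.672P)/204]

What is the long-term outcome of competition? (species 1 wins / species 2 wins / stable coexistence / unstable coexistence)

Compare the nullcline intercepts: K1/α12 = 394/1.33 = 296 > K2 = 204; K2/α21 = 204/0.672 = 304 < K1 = 394.
Since the inequalities point opposite ways, species 1 can invade but species 2 cannot.

species 1 excludes species 2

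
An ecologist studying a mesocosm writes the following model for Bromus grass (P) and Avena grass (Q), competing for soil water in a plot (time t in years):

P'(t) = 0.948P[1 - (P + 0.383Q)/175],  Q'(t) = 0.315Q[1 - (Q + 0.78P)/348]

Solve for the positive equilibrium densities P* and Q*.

P* ≈ 59.5, Q* ≈ 302

Setting both brackets to zero gives the nullclines P + 0.383Q = 175 and 0.78P + Q = 348.
Substituting Q = 348 - 0.78P into the first: P(1 - 0.383·0.78) = 175 - 0.383·348.
So P* = 41.7/0.701 = 59.5, and then Q* = 348 - 0.78·59.5 = 302.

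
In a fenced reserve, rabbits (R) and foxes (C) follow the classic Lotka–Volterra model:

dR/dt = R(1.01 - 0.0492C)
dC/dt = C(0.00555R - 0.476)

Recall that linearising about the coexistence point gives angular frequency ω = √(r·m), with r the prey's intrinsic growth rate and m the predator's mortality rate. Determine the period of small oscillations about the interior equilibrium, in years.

T ≈ 9.06 years

Here r = 1.01 and m = 0.476, so r·m = 0.481.
ω = √0.481 = 0.693 per year, hence T = 2π/ω ≈ 9.06 years.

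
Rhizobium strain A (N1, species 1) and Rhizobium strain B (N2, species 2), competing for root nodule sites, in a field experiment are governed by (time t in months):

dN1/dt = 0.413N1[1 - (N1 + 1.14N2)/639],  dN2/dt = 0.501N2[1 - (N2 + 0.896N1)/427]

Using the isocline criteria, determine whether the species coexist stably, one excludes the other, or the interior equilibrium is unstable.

species 1 excludes species 2

Compare the nullcline intercepts: K1/α12 = 639/1.14 = 561 > K2 = 427; K2/α21 = 427/0.896 = 477 < K1 = 639.
Since the inequalities point opposite ways, species 1 can invade but species 2 cannot.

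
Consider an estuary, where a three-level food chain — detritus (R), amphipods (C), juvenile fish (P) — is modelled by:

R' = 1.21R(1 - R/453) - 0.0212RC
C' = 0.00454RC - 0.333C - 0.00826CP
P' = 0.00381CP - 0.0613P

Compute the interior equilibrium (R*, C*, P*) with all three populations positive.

R* ≈ 325, C* ≈ 16.1, P* ≈ 138

From dP/dt = 0: 0.00381C* = 0.0613, so C* = 16.1.
From dR/dt = 0: 1.21(1 - R*/453) = 0.0212·16.1, giving R* = 453·(1 - 0.282) = 325.
From dC/dt = 0: 0.00454·325 - 0.333 = 0.00826P*, so P* = 1.14/0.00826 = 138.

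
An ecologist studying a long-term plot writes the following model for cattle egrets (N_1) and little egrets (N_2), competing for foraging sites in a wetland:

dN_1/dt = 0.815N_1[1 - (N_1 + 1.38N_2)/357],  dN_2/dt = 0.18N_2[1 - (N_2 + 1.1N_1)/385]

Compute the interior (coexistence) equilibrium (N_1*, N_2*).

Setting both brackets to zero gives the nullclines N_1 + 1.38N_2 = 357 and 1.1N_1 + N_2 = 385.
Substituting N_2 = 385 - 1.1N_1 into the first: N_1(1 - 1.38·1.1) = 357 - 1.38·385.
So N_1* = -174/-0.518 = 336, and then N_2* = 385 - 1.1·336 = 14.9.

N_1* ≈ 336, N_2* ≈ 14.9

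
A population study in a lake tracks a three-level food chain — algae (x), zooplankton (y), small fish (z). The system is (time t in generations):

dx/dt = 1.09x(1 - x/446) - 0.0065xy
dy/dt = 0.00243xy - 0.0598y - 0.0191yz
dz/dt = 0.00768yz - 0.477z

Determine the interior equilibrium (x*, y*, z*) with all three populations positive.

From dz/dt = 0: 0.00768y* = 0.477, so y* = 62.1.
From dx/dt = 0: 1.09(1 - x*/446) = 0.0065·62.1, giving x* = 446·(1 - 0.37) = 281.
From dy/dt = 0: 0.00243·281 - 0.0598 = 0.0191z*, so z* = 0.623/0.0191 = 32.6.

x* ≈ 281, y* ≈ 62.1, z* ≈ 32.6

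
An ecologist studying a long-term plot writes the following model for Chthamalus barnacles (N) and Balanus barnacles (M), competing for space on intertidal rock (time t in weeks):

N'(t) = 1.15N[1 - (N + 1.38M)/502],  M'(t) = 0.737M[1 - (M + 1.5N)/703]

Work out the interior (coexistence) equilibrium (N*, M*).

Setting both brackets to zero gives the nullclines N + 1.38M = 502 and 1.5N + M = 703.
Substituting M = 703 - 1.5N into the first: N(1 - 1.38·1.5) = 502 - 1.38·703.
So N* = -468/-1.07 = 438, and then M* = 703 - 1.5·438 = 46.7.

N* ≈ 438, M* ≈ 46.7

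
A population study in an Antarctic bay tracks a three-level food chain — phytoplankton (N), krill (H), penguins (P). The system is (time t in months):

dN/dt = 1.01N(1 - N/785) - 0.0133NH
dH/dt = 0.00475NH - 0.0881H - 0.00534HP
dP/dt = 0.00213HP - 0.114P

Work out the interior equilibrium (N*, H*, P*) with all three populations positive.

From dP/dt = 0: 0.00213H* = 0.114, so H* = 53.5.
From dN/dt = 0: 1.01(1 - N*/785) = 0.0133·53.5, giving N* = 785·(1 - 0.705) = 232.
From dH/dt = 0: 0.00475·232 - 0.0881 = 0.00534P*, so P* = 1.01/0.00534 = 190.

N* ≈ 232, H* ≈ 53.5, P* ≈ 190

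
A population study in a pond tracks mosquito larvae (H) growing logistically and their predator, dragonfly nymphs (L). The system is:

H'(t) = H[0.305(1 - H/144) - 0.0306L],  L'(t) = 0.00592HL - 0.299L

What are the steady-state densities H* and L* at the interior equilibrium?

From dL/dt = 0 with L > 0: 0.00592H* = 0.299, so H* = 50.5.
Substitute into dH/dt = 0: 0.305(1 - 50.5/144) = 0.0306L*.
The bracket is 0.649, giving L* = 0.198/0.0306 = 6.47.

H* ≈ 50.5, L* ≈ 6.47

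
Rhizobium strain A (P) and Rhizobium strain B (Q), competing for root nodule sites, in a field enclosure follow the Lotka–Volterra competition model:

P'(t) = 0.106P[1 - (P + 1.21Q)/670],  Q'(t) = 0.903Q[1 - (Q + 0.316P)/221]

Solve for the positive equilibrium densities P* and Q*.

Setting both brackets to zero gives the nullclines P + 1.21Q = 670 and 0.316P + Q = 221.
Substituting Q = 221 - 0.316P into the first: P(1 - 1.21·0.316) = 670 - 1.21·221.
So P* = 403/0.618 = 652, and then Q* = 221 - 0.316·652 = 15.

P* ≈ 652, Q* ≈ 15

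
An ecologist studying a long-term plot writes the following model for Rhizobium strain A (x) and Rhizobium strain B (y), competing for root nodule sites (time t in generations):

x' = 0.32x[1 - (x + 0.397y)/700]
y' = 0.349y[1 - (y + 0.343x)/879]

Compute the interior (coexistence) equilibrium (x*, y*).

x* ≈ 406, y* ≈ 740

Setting both brackets to zero gives the nullclines x + 0.397y = 700 and 0.343x + y = 879.
Substituting y = 879 - 0.343x into the first: x(1 - 0.397·0.343) = 700 - 0.397·879.
So x* = 351/0.864 = 406, and then y* = 879 - 0.343·406 = 740.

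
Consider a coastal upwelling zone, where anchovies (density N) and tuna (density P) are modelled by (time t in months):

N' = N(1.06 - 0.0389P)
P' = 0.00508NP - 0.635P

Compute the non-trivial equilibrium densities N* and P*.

N* ≈ 125, P* ≈ 27.2

Set dP/dt = 0 with P > 0: 0.00508N - 0.635 = 0, so N* = 0.635/0.00508 = 125.
Set dN/dt = 0 with N > 0: 1.06 - 0.0389P = 0, so P* = 1.06/0.0389 = 27.2.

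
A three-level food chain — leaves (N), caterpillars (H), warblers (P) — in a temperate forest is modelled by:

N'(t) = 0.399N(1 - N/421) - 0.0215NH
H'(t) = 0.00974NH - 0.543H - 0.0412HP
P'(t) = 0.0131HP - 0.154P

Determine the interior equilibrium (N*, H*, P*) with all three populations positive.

From dP/dt = 0: 0.0131H* = 0.154, so H* = 11.8.
From dN/dt = 0: 0.399(1 - N*/421) = 0.0215·11.8, giving N* = 421·(1 - 0.633) = 154.
From dH/dt = 0: 0.00974·154 - 0.543 = 0.0412P*, so P* = 0.96/0.0412 = 23.3.

N* ≈ 154, H* ≈ 11.8, P* ≈ 23.3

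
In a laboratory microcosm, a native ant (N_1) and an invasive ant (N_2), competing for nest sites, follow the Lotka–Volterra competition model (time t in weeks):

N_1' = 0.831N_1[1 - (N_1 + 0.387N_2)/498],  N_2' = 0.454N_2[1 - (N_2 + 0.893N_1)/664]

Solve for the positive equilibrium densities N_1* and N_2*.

Setting both brackets to zero gives the nullclines N_1 + 0.387N_2 = 498 and 0.893N_1 + N_2 = 664.
Substituting N_2 = 664 - 0.893N_1 into the first: N_1(1 - 0.387·0.893) = 498 - 0.387·664.
So N_1* = 241/0.654 = 368, and then N_2* = 664 - 0.893·368 = 335.

N_1* ≈ 368, N_2* ≈ 335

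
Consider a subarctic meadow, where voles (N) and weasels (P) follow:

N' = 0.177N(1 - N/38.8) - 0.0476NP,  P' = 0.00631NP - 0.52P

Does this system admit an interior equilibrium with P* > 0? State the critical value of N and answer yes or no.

The predator equation gives dP/dt > 0 only when N > 0.52/0.00631 = 82.4.
Without the predator, N → K = 38.8. Since 38.8 < 82.4, the predator cannot invade.

Threshold N = 82.4; K < 82.4, so no, the predator goes extinct.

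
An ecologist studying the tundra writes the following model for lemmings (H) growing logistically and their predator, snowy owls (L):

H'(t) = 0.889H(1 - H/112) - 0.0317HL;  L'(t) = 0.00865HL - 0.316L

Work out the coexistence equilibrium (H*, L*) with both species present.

From dL/dt = 0 with L > 0: 0.00865H* = 0.316, so H* = 36.5.
Substitute into dH/dt = 0: 0.889(1 - 36.5/112) = 0.0317L*.
The bracket is 0.674, giving L* = 0.599/0.0317 = 18.9.

H* ≈ 36.5, L* ≈ 18.9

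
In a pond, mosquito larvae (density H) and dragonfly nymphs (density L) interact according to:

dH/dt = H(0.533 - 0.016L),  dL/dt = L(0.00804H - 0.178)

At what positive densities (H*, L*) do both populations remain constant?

Set dL/dt = 0 with L > 0: 0.00804H - 0.178 = 0, so H* = 0.178/0.00804 = 22.1.
Set dH/dt = 0 with H > 0: 0.533 - 0.016L = 0, so L* = 0.533/0.016 = 33.3.

H* ≈ 22.1, L* ≈ 33.3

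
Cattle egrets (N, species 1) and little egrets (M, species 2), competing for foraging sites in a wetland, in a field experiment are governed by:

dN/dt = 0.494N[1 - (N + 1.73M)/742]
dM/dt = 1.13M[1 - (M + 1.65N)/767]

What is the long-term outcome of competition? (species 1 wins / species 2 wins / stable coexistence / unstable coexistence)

unstable coexistence (outcome depends on initial conditions)

Compare the nullcline intercepts: K1/α12 = 742/1.73 = 429 < K2 = 767; K2/α21 = 767/1.65 = 465 < K1 = 742.
Since both are reversed, neither can invade when rare; the interior point is a saddle.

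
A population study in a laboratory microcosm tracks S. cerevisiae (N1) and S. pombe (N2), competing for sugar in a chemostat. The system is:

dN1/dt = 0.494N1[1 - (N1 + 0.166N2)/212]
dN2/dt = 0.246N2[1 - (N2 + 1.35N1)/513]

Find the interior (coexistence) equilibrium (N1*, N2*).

N1* ≈ 163, N2* ≈ 292

Setting both brackets to zero gives the nullclines N1 + 0.166N2 = 212 and 1.35N1 + N2 = 513.
Substituting N2 = 513 - 1.35N1 into the first: N1(1 - 0.166·1.35) = 212 - 0.166·513.
So N1* = 127/0.776 = 163, and then N2* = 513 - 1.35·163 = 292.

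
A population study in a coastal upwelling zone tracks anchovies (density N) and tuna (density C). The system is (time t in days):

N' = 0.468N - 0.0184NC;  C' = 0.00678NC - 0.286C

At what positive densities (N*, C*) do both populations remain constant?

N* ≈ 42.2, C* ≈ 25.4

Set dC/dt = 0 with C > 0: 0.00678N - 0.286 = 0, so N* = 0.286/0.00678 = 42.2.
Set dN/dt = 0 with N > 0: 0.468 - 0.0184C = 0, so C* = 0.468/0.0184 = 25.4.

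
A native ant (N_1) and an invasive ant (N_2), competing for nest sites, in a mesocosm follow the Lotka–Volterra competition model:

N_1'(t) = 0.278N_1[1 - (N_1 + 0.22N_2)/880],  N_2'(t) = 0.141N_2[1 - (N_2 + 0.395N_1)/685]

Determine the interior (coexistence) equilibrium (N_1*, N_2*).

Setting both brackets to zero gives the nullclines N_1 + 0.22N_2 = 880 and 0.395N_1 + N_2 = 685.
Substituting N_2 = 685 - 0.395N_1 into the first: N_1(1 - 0.22·0.395) = 880 - 0.22·685.
So N_1* = 729/0.913 = 799, and then N_2* = 685 - 0.395·799 = 370.

N_1* ≈ 799, N_2* ≈ 370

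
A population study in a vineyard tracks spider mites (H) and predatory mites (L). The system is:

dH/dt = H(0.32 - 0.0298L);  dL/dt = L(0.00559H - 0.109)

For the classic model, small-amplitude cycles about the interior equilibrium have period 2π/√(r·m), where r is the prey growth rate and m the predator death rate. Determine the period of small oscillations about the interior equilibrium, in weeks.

Here r = 0.32 and m = 0.109, so r·m = 0.0349.
ω = √0.0349 = 0.187 per week, hence T = 2π/ω ≈ 33.6 weeks.

T ≈ 33.6 weeks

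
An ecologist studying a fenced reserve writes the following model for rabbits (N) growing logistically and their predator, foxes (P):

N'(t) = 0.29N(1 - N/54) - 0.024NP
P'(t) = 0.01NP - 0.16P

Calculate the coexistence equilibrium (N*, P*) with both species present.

From dP/dt = 0 with P > 0: 0.01N* = 0.16, so N* = 16.
Substitute into dN/dt = 0: 0.29(1 - 16/54) = 0.024P*.
The bracket is 0.704, giving P* = 0.204/0.024 = 8.5.

N* ≈ 16, P* ≈ 8.5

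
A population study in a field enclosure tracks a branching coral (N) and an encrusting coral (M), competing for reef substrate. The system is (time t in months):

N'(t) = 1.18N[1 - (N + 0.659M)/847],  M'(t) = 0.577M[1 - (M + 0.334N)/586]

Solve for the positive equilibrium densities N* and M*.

Setting both brackets to zero gives the nullclines N + 0.659M = 847 and 0.334N + M = 586.
Substituting M = 586 - 0.334N into the first: N(1 - 0.659·0.334) = 847 - 0.659·586.
So N* = 461/0.78 = 591, and then M* = 586 - 0.334·591 = 389.

N* ≈ 591, M* ≈ 389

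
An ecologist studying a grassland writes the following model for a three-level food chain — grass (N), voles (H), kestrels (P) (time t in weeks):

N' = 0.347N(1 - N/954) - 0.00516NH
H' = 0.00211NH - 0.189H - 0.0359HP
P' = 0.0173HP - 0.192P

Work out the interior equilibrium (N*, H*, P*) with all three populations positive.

N* ≈ 797, H* ≈ 11.1, P* ≈ 41.6

From dP/dt = 0: 0.0173H* = 0.192, so H* = 11.1.
From dN/dt = 0: 0.347(1 - N*/954) = 0.00516·11.1, giving N* = 954·(1 - 0.165) = 797.
From dH/dt = 0: 0.00211·797 - 0.189 = 0.0359P*, so P* = 1.49/0.0359 = 41.6.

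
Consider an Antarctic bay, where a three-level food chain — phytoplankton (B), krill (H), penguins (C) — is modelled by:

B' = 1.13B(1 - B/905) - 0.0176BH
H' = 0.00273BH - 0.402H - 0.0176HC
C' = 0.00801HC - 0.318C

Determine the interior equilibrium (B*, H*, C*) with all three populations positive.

B* ≈ 345, H* ≈ 39.7, C* ≈ 30.7

From dC/dt = 0: 0.00801H* = 0.318, so H* = 39.7.
From dB/dt = 0: 1.13(1 - B*/905) = 0.0176·39.7, giving B* = 905·(1 - 0.618) = 345.
From dH/dt = 0: 0.00273·345 - 0.402 = 0.0176C*, so C* = 0.541/0.0176 = 30.7.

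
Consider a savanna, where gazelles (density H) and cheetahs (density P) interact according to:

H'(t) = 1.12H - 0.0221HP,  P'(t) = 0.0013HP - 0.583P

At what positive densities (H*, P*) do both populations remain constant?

H* ≈ 448, P* ≈ 50.7

Set dP/dt = 0 with P > 0: 0.0013H - 0.583 = 0, so H* = 0.583/0.0013 = 448.
Set dH/dt = 0 with H > 0: 1.12 - 0.0221P = 0, so P* = 1.12/0.0221 = 50.7.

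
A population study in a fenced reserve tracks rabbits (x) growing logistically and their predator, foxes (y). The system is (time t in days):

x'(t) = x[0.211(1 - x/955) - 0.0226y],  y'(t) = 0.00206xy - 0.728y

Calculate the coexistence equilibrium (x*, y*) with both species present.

From dy/dt = 0 with y > 0: 0.00206x* = 0.728, so x* = 353.
Substitute into dx/dt = 0: 0.211(1 - 353/955) = 0.0226y*.
The bracket is 0.63, giving y* = 0.133/0.0226 = 5.88.

x* ≈ 353, y* ≈ 5.88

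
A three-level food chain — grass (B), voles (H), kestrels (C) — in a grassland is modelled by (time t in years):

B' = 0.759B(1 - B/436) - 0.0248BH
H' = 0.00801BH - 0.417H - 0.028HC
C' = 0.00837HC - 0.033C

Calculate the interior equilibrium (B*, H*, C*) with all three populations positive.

From dC/dt = 0: 0.00837H* = 0.033, so H* = 3.94.
From dB/dt = 0: 0.759(1 - B*/436) = 0.0248·3.94, giving B* = 436·(1 - 0.129) = 380.
From dH/dt = 0: 0.00801·380 - 0.417 = 0.028C*, so C* = 2.63/0.028 = 93.8.

B* ≈ 380, H* ≈ 3.94, C* ≈ 93.8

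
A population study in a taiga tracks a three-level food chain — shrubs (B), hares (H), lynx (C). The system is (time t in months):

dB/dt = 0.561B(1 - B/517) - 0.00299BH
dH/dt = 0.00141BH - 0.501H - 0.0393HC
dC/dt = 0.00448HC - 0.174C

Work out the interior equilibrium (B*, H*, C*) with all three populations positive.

From dC/dt = 0: 0.00448H* = 0.174, so H* = 38.8.
From dB/dt = 0: 0.561(1 - B*/517) = 0.00299·38.8, giving B* = 517·(1 - 0.207) = 410.
From dH/dt = 0: 0.00141·410 - 0.501 = 0.0393C*, so C* = 0.0771/0.0393 = 1.96.

B* ≈ 410, H* ≈ 38.8, C* ≈ 1.96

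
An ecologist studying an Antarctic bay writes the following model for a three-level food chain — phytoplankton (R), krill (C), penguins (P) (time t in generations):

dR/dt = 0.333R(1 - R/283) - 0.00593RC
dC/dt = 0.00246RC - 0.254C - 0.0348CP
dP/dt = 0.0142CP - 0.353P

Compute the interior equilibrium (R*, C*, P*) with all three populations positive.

R* ≈ 158, C* ≈ 24.9, P* ≈ 3.85

From dP/dt = 0: 0.0142C* = 0.353, so C* = 24.9.
From dR/dt = 0: 0.333(1 - R*/283) = 0.00593·24.9, giving R* = 283·(1 - 0.443) = 158.
From dC/dt = 0: 0.00246·158 - 0.254 = 0.0348P*, so P* = 0.134/0.0348 = 3.85.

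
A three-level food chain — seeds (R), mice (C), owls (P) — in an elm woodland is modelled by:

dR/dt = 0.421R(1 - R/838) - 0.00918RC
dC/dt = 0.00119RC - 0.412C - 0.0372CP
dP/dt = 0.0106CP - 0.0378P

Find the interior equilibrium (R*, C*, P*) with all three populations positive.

R* ≈ 773, C* ≈ 3.57, P* ≈ 13.6

From dP/dt = 0: 0.0106C* = 0.0378, so C* = 3.57.
From dR/dt = 0: 0.421(1 - R*/838) = 0.00918·3.57, giving R* = 838·(1 - 0.0778) = 773.
From dC/dt = 0: 0.00119·773 - 0.412 = 0.0372P*, so P* = 0.508/0.0372 = 13.6.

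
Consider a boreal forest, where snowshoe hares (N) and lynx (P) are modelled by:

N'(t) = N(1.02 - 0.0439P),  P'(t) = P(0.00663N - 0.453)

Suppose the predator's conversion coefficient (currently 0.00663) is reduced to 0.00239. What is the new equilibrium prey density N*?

At the interior fixed point, setting dP/dt = 0 with P > 0 fixes N* = (predator death rate)/(NP coefficient) — independent of the other coefficients.
With the change, N* = 0.453/0.00239 = 190; it rises from 68.3.

N* ≈ 190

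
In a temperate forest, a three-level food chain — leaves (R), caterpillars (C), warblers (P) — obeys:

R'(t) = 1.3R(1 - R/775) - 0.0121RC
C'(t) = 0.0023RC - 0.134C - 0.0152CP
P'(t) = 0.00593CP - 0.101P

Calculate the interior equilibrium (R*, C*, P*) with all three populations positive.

R* ≈ 652, C* ≈ 17, P* ≈ 89.9

From dP/dt = 0: 0.00593C* = 0.101, so C* = 17.
From dR/dt = 0: 1.3(1 - R*/775) = 0.0121·17, giving R* = 775·(1 - 0.159) = 652.
From dC/dt = 0: 0.0023·652 - 0.134 = 0.0152P*, so P* = 1.37/0.0152 = 89.9.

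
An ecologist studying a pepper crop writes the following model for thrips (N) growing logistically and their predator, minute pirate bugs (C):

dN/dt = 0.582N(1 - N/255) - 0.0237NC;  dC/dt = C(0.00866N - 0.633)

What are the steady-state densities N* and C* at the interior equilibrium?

From dC/dt = 0 with C > 0: 0.00866N* = 0.633, so N* = 73.1.
Substitute into dN/dt = 0: 0.582(1 - 73.1/255) = 0.0237C*.
The bracket is 0.713, giving C* = 0.415/0.0237 = 17.5.

N* ≈ 73.1, C* ≈ 17.5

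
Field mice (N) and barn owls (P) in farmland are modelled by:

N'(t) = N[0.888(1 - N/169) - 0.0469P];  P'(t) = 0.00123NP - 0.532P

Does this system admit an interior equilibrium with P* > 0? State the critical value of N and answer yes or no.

Threshold N = 433; K < 433, so no, the predator goes extinct.

The predator equation gives dP/dt > 0 only when N > 0.532/0.00123 = 433.
Without the predator, N → K = 169. Since 169 < 433, the predator cannot invade.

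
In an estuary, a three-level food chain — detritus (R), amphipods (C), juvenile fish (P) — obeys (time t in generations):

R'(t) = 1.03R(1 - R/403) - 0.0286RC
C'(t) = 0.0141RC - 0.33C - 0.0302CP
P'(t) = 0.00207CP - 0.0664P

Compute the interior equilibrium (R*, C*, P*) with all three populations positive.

R* ≈ 44.1, C* ≈ 32.1, P* ≈ 9.64

From dP/dt = 0: 0.00207C* = 0.0664, so C* = 32.1.
From dR/dt = 0: 1.03(1 - R*/403) = 0.0286·32.1, giving R* = 403·(1 - 0.891) = 44.1.
From dC/dt = 0: 0.0141·44.1 - 0.33 = 0.0302P*, so P* = 0.291/0.0302 = 9.64.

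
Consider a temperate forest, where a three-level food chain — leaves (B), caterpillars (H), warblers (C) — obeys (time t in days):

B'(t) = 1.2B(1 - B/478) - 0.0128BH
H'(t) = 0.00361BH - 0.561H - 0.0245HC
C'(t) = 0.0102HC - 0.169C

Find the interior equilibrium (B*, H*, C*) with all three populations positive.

B* ≈ 394, H* ≈ 16.6, C* ≈ 35.1

From dC/dt = 0: 0.0102H* = 0.169, so H* = 16.6.
From dB/dt = 0: 1.2(1 - B*/478) = 0.0128·16.6, giving B* = 478·(1 - 0.177) = 394.
From dH/dt = 0: 0.00361·394 - 0.561 = 0.0245C*, so C* = 0.86/0.0245 = 35.1.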